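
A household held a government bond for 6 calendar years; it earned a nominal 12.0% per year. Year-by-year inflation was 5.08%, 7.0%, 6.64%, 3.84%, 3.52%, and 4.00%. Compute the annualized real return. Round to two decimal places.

6.66%

Cumulative inflation factor: 1.0508 × 1.070 × 1.0664 × 1.0384 × 1.0352 × 1.0400 ≈ 1.34044.
Nominal growth factor: 1.97382. Real growth factor = 1.97382 / 1.34044 ≈ 1.47252.
Annualized: 1.47252^(1/6) − 1 ≈ 0.06662.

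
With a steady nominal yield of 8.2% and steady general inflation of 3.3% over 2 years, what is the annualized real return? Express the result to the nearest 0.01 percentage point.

4.74%

With constant rates the annual real return is the same each year: (1+8.2%)/(1+3.3%) − 1 = 0.04743.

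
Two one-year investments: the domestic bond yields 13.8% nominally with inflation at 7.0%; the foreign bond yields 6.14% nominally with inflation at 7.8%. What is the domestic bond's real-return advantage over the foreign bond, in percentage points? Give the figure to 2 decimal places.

The domestic bond real return: 1.138/1.070 − 1 = 6.355%.
The foreign bond real return: 1.0614/1.078 − 1 = -1.540%.
Difference: 6.355 − (-1.540) = 7.895 pp.

7.90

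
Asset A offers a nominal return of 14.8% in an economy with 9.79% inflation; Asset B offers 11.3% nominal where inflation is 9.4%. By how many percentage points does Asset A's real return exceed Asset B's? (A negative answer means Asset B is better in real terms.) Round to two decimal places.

Asset A real return: 1.148/1.0979 − 1 = 4.563%.
Asset B real return: 1.113/1.094 − 1 = 1.737%.
Difference: 4.563 − 1.737 = 2.826 pp.

2.83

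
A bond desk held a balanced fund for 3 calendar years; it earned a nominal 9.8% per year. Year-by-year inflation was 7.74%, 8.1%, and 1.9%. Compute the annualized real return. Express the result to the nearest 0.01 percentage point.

Cumulative inflation factor: 1.0774 × 1.081 × 1.019 ≈ 1.18680.
Nominal growth factor: 1.32375. Real growth factor = 1.32375 / 1.18680 ≈ 1.11540.
Annualized: 1.11540^(1/3) − 1 ≈ 0.03707.

3.71%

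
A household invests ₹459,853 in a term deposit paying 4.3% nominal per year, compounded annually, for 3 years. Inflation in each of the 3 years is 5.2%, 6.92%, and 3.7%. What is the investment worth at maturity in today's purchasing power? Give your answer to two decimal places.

₹447,320.19

Nominal value at maturity: ₹459,853 × (1 + 4.3%)^3 ≈ ₹521,761.40.
Price-level factor over 3 years: 1.052 × 1.0692 × 1.037 = 1.1664159408.
The maturity value deflated by that factor is the answer in today's purchasing power.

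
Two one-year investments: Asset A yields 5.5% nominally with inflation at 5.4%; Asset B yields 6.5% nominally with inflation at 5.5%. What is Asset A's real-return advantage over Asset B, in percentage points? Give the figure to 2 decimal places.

Asset A real return: 1.055/1.054 − 1 = 0.095%.
Asset B real return: 1.065/1.055 − 1 = 0.948%.
Difference: 0.095 − 0.948 = -0.853 pp.

-0.85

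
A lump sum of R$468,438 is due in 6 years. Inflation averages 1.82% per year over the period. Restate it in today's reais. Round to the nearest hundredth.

Price-level factor over 6 years: (1 + 1.82%)^6 ≈ 1.1142908292.
Purchasing power today: R$468,438 divided by that factor.

R$420,391.15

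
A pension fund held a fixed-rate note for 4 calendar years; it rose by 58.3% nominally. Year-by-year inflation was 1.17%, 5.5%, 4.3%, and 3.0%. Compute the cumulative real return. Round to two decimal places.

Cumulative inflation factor: 1.0117 × 1.055 × 1.043 × 1.030 ≈ 1.14664.
Nominal growth factor: 1.58300. Real growth factor = 1.58300 / 1.14664 ≈ 1.38056.
Total real return ≈ 38.0560%.

38.06%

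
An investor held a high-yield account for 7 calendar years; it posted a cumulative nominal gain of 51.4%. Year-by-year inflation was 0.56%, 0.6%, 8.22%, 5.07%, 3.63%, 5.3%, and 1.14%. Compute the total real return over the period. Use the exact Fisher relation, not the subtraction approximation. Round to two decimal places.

Cumulative inflation factor: 1.0056 × 1.006 × 1.0822 × 1.0507 × 1.0363 × 1.053 × 1.0114 ≈ 1.26954.
Nominal growth factor: 1.51400. Real growth factor = 1.51400 / 1.26954 ≈ 1.19256.
Total real return ≈ 19.2558%.

19.26%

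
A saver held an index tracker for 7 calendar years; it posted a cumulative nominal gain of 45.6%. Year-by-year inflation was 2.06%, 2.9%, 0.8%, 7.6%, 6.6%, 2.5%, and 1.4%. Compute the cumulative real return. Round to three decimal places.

15.372%

Cumulative inflation factor: 1.0206 × 1.029 × 1.008 × 1.076 × 1.066 × 1.025 × 1.014 ≈ 1.26201.
Nominal growth factor: 1.45600. Real growth factor = 1.45600 / 1.26201 ≈ 1.15372.
Total real return ≈ 15.3715%.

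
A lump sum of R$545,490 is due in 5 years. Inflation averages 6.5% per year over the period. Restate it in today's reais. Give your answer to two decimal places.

R$398,142.70

Price-level factor over 5 years: (1 + 6.5%)^5 ≈ 1.3700866634.
Purchasing power today: R$545,490 divided by that factor.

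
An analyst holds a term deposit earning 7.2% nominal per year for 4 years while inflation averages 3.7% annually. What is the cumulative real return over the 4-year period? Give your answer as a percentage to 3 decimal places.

The annual real rate is (1+7.2%)/(1+3.7%) − 1 = 3.3751%.
Compounded over 4 years: (1 + 0.033751)^4 − 1 ≈ 0.14199.

14.199%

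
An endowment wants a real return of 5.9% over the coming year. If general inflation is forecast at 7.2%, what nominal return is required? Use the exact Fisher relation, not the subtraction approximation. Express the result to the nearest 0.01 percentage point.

By the Fisher equation, 1 + r_nom = (1 + 5.9%)(1 + 7.2%) = 1.059 × 1.072 = 1.135248.
So r_nom = 13.5248%.

13.52%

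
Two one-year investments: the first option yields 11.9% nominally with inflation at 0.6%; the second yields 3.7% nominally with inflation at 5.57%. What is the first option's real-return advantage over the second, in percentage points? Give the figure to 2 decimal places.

The first option real return: 1.119/1.006 − 1 = 11.233%.
The second real return: 1.037/1.0557 − 1 = -1.771%.
Difference: 11.233 − (-1.771) = 13.004 pp.

13.00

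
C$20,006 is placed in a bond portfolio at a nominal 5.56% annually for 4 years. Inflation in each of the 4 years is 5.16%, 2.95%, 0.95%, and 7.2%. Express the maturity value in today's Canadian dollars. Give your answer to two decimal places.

C$21,202.14

Nominal value at maturity: C$20,006 × (1 + 5.56%)^4 ≈ C$24,840.35.
Price-level factor over 4 years: 1.0516 × 1.0295 × 1.0095 × 1.072 ≈ 1.1715964229.
The maturity value deflated by that factor is the answer in today's purchasing power.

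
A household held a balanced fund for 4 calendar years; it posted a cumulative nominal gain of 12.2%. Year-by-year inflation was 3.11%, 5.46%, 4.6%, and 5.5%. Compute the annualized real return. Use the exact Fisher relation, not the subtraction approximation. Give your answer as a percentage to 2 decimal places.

Cumulative inflation factor: 1.0311 × 1.0546 × 1.046 × 1.055 ≈ 1.19998.
Nominal growth factor: 1.12200. Real growth factor = 1.12200 / 1.19998 ≈ 0.93502.
Annualized: 0.93502^(1/4) − 1 ≈ -0.01666.

-1.67%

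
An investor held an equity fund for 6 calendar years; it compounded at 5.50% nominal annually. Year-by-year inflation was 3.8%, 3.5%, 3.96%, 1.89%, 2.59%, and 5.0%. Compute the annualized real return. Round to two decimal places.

1.98%

Cumulative inflation factor: 1.038 × 1.035 × 1.0396 × 1.0189 × 1.0259 × 1.050 ≈ 1.22583.
Nominal growth factor: 1.37884. Real growth factor = 1.37884 / 1.22583 ≈ 1.12482.
Annualized: 1.12482^(1/6) − 1 ≈ 0.01980.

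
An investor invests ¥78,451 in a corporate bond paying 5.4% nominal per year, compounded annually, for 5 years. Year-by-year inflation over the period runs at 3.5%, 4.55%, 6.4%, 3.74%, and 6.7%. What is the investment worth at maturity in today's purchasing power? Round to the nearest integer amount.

Nominal value at maturity: ¥78,451 × (1 + 5.4%)^5 ≈ ¥102,047.
Price-level factor over 5 years: 1.035 × 1.0455 × 1.064 × 1.0374 × 1.067 ≈ 1.2744320301.
The maturity value deflated by that factor is the answer in today's purchasing power.

¥80,073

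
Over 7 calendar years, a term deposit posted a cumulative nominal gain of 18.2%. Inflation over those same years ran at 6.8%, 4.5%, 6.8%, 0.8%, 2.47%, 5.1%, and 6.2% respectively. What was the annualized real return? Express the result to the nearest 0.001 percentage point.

-2.129%

Cumulative inflation factor: 1.068 × 1.045 × 1.068 × 1.008 × 1.0247 × 1.051 × 1.062 ≈ 1.37418.
Nominal growth factor: 1.18200. Real growth factor = 1.18200 / 1.37418 ≈ 0.86015.
Annualized: 0.86015^(1/7) − 1 ≈ -0.02129.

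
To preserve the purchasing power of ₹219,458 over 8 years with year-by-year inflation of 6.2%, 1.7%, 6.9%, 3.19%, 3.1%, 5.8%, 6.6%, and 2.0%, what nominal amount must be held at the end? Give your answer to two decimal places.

₹310,108.67

Cumulative price-level factor: 1.062 × 1.017 × 1.069 × 1.0319 × 1.031 × 1.058 × 1.066 × 1.020 ≈ 1.4130661623.
The nominal amount required is ₹219,458 scaled up by that factor.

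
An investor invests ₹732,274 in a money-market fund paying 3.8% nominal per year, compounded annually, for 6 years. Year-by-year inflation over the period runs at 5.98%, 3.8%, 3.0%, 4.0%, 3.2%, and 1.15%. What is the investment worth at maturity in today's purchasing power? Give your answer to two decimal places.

Nominal value at maturity: ₹732,274 × (1 + 3.8%)^6 ≈ ₹915,920.41.
Price-level factor over 6 years: 1.0598 × 1.038 × 1.030 × 1.040 × 1.032 × 1.0115 ≈ 1.2300914988.
Dividing the nominal maturity value by the price-level factor gives the value in today's money.

₹744,595.35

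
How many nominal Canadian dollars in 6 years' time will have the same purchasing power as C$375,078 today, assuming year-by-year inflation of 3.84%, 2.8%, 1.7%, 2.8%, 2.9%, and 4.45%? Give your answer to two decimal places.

C$449,901.33

Cumulative price-level factor: 1.0384 × 1.028 × 1.017 × 1.028 × 1.029 × 1.0445 ≈ 1.1994873737.
The nominal amount required is C$375,078 scaled up by that factor.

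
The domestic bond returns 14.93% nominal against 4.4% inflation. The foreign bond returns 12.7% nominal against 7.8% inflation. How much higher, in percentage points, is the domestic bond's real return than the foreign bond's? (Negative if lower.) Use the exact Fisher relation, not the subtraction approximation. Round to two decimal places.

5.54

The domestic bond real return: 1.1493/1.044 − 1 = 10.086%.
The foreign bond real return: 1.127/1.078 − 1 = 4.545%.
Difference: 10.086 − 4.545 = 5.541 pp.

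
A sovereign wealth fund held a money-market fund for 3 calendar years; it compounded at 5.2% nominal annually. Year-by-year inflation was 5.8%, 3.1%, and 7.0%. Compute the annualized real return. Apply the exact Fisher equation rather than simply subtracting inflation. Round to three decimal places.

Cumulative inflation factor: 1.058 × 1.031 × 1.070 ≈ 1.16715.
Nominal growth factor: 1.16425. Real growth factor = 1.16425 / 1.16715 ≈ 0.99751.
Annualized: 0.99751^(1/3) − 1 ≈ -0.00083.

-0.083%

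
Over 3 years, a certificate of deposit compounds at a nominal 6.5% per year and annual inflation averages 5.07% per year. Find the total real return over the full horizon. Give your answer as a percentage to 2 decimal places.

The annual real rate is (1+6.5%)/(1+5.07%) − 1 = 1.3610%.
Compounded over 3 years: (1 + 0.013610)^3 − 1 ≈ 0.04139.

4.14%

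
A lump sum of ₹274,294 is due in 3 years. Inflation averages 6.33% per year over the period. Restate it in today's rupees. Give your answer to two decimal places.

Price-level factor over 3 years: (1 + 6.33%)^3 ≈ 1.2021743061.
Purchasing power today: ₹274,294 divided by that factor.

₹228,164.92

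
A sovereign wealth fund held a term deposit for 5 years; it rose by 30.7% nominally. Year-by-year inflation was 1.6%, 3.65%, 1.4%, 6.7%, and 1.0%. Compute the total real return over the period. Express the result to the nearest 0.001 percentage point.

Cumulative inflation factor: 1.016 × 1.0365 × 1.014 × 1.067 × 1.010 ≈ 1.15077.
Nominal growth factor: 1.30700. Real growth factor = 1.30700 / 1.15077 ≈ 1.13577.
Total real return ≈ 13.5766%.

13.577%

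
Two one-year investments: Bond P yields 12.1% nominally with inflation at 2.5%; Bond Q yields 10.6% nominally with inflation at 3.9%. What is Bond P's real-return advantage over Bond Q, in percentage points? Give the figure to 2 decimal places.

2.92

Bond P real return: 1.121/1.025 − 1 = 9.366%.
Bond Q real return: 1.106/1.039 − 1 = 6.449%.
Difference: 9.366 − 6.449 = 2.917 pp.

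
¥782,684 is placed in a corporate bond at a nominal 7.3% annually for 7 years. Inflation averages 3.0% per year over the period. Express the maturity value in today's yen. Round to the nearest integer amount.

¥1,042,135

Nominal value at maturity: ¥782,684 × (1 + 7.3%)^7 ≈ ¥1,281,694.
Price-level factor over 7 years: (1 + 3.0%)^7 ≈ 1.2298738654.
Dividing the nominal maturity value by the price-level factor gives the value in today's money.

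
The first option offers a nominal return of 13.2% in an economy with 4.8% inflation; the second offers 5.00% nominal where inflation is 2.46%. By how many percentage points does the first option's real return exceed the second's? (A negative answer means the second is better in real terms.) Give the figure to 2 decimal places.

5.54

The first option real return: 1.132/1.048 − 1 = 8.015%.
The second real return: 1.0500/1.0246 − 1 = 2.479%.
Difference: 8.015 − 2.479 = 5.536 pp.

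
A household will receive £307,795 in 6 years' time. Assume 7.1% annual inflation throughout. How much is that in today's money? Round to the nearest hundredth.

£203,950.48

Price-level factor over 6 years: (1 + 7.1%)^6 ≈ 1.5091653487.
Purchasing power today: £307,795 divided by that factor.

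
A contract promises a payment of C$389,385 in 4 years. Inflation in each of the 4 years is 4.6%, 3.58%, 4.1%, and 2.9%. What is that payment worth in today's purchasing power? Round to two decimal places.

Price-level factor over 4 years: 1.046 × 1.0358 × 1.041 × 1.029 ≈ 1.1605762942.
Purchasing power today: C$389,385 divided by that factor.

C$335,510.04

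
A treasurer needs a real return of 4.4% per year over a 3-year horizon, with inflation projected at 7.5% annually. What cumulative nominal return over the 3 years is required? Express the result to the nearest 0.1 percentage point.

Required annual nominal rate: (1+4.4%)(1+7.5%) − 1 = 12.23%.
Cumulative over 3 years: (1 + 0.1223)^3 − 1 ≈ 0.41360.

41.4%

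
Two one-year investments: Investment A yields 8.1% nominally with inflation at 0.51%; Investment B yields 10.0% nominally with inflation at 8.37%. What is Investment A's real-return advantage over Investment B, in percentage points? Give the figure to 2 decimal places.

6.05

Investment A real return: 1.081/1.0051 − 1 = 7.551%.
Investment B real return: 1.100/1.0837 − 1 = 1.504%.
Difference: 7.551 − 1.504 = 6.047 pp.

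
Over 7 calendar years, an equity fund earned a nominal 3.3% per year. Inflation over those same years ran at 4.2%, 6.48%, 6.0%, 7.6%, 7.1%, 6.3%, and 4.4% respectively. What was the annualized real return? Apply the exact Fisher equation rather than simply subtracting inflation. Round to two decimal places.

Cumulative inflation factor: 1.042 × 1.0648 × 1.060 × 1.076 × 1.071 × 1.063 × 1.044 ≈ 1.50410.
Nominal growth factor: 1.25517. Real growth factor = 1.25517 / 1.50410 ≈ 0.83450.
Annualized: 0.83450^(1/7) − 1 ≈ -0.02552.

-2.55%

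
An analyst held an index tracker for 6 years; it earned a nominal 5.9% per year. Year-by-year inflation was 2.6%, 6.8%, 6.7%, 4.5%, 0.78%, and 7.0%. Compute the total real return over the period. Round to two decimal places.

7.06%

Cumulative inflation factor: 1.026 × 1.068 × 1.067 × 1.045 × 1.0078 × 1.070 ≈ 1.31752.
Nominal growth factor: 1.41051. Real growth factor = 1.41051 / 1.31752 ≈ 1.07058.
Total real return ≈ 7.0578%.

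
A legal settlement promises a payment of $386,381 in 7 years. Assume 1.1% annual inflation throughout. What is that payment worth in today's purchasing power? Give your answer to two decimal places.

Price-level factor over 7 years: (1 + 1.1%)^7 ≈ 1.0795881008.
Purchasing power today: $386,381 divided by that factor.

$357,896.68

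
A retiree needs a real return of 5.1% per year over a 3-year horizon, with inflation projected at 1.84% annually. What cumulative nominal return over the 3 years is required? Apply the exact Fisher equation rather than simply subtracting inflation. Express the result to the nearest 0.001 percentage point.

22.621%

Required annual nominal rate: (1+5.1%)(1+1.84%) − 1 = 7.03384%.
Cumulative over 3 years: (1 + 0.0703384)^3 − 1 ≈ 0.22621.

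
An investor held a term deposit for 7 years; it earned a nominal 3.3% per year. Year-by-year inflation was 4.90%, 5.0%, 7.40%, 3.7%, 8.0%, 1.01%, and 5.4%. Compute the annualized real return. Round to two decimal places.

-1.65%

Cumulative inflation factor: 1.0490 × 1.050 × 1.0740 × 1.037 × 1.080 × 1.0101 × 1.054 ≈ 1.41051.
Nominal growth factor: 1.25517. Real growth factor = 1.25517 / 1.41051 ≈ 0.88987.
Annualized: 0.88987^(1/7) − 1 ≈ -0.01653.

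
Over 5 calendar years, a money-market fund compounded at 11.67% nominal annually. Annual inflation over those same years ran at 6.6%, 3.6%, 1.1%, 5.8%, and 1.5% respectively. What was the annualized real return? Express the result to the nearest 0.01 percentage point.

Cumulative inflation factor: 1.066 × 1.036 × 1.011 × 1.058 × 1.015 ≈ 1.19900.
Nominal growth factor: 1.73653. Real growth factor = 1.73653 / 1.19900 ≈ 1.44831.
Annualized: 1.44831^(1/5) − 1 ≈ 0.07689.

7.69%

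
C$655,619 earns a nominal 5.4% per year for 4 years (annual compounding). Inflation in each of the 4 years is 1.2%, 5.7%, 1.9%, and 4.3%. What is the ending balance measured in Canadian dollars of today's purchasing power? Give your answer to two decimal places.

C$711,704.94

Nominal value at maturity: C$655,619 × (1 + 5.4%)^4 ≈ C$809,121.93.
Price-level factor over 4 years: 1.012 × 1.057 × 1.019 × 1.043 ≈ 1.1368783398.
Dividing the nominal maturity value by the price-level factor gives the value in today's money.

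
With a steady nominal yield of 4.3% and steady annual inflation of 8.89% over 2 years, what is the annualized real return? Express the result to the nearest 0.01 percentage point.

With constant rates the annual real return is the same each year: (1+4.3%)/(1+8.89%) − 1 = -0.04215.

-4.22%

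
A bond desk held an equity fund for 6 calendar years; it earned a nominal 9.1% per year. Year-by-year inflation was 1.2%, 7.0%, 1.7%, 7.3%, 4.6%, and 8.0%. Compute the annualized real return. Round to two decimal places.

Cumulative inflation factor: 1.012 × 1.070 × 1.017 × 1.073 × 1.046 × 1.080 ≈ 1.33487.
Nominal growth factor: 1.68635. Real growth factor = 1.68635 / 1.33487 ≈ 1.26330.
Annualized: 1.26330^(1/6) − 1 ≈ 0.03972.

3.97%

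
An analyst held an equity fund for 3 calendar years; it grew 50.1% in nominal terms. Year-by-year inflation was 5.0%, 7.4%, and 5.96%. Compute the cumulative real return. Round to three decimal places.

25.616%

Cumulative inflation factor: 1.050 × 1.074 × 1.0596 ≈ 1.19491.
Nominal growth factor: 1.50100. Real growth factor = 1.50100 / 1.19491 ≈ 1.25616.
Total real return ≈ 25.6161%.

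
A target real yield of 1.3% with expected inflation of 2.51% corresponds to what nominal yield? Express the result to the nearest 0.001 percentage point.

By the Fisher equation, 1 + r_nom = (1 + 1.3%)(1 + 2.51%) = 1.013 × 1.0251 = 1.0384263.
So r_nom = 3.84263%.

3.843%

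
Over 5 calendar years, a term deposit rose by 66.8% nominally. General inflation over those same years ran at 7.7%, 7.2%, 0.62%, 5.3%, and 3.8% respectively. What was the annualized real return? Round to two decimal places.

5.61%

Cumulative inflation factor: 1.077 × 1.072 × 1.0062 × 1.053 × 1.038 ≈ 1.26976.
Nominal growth factor: 1.66800. Real growth factor = 1.66800 / 1.26976 ≈ 1.31364.
Annualized: 1.31364^(1/5) − 1 ≈ 0.05608.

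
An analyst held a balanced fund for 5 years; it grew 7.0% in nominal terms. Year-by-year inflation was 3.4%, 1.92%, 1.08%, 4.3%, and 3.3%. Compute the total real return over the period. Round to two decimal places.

Cumulative inflation factor: 1.034 × 1.0192 × 1.0108 × 1.043 × 1.033 ≈ 1.14770.
Nominal growth factor: 1.07000. Real growth factor = 1.07000 / 1.14770 ≈ 0.93230.
Total real return ≈ -6.7704%.

-6.77%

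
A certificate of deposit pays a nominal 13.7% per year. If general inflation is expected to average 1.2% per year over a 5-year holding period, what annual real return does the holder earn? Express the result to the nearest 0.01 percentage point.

With constant rates the annual real return is the same each year: (1+13.7%)/(1+1.2%) − 1 = 0.12352.

12.35%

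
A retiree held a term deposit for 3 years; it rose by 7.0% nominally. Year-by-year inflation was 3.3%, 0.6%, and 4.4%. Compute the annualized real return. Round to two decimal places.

-0.46%

Cumulative inflation factor: 1.033 × 1.006 × 1.044 ≈ 1.08492.
Nominal growth factor: 1.07000. Real growth factor = 1.07000 / 1.08492 ≈ 0.98625.
Annualized: 0.98625^(1/3) − 1 ≈ -0.00461.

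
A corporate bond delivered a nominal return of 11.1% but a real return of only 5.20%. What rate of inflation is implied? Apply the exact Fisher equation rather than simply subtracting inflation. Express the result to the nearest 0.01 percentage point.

5.61%

From (1+r_nom) = (1+r_real)(1+π), we get 1+π = (1 + 11.1%)/(1 + 5.20%) = 1.111/1.0520 ≈ 1.05608.
So π ≈ 5.6084%.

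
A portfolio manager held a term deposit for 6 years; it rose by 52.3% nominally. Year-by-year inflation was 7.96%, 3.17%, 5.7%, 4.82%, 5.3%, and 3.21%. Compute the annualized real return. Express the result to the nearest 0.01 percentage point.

Cumulative inflation factor: 1.0796 × 1.0317 × 1.057 × 1.0482 × 1.053 × 1.0321 ≈ 1.34118.
Nominal growth factor: 1.52300. Real growth factor = 1.52300 / 1.34118 ≈ 1.13557.
Annualized: 1.13557^(1/6) − 1 ≈ 0.02142.

2.14%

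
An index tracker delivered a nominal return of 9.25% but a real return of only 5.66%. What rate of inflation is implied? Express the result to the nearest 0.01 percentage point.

3.40%

From (1+r_nom) = (1+r_real)(1+π), we get 1+π = (1 + 9.25%)/(1 + 5.66%) = 1.0925/1.0566 ≈ 1.03398.
So π ≈ 3.3977%.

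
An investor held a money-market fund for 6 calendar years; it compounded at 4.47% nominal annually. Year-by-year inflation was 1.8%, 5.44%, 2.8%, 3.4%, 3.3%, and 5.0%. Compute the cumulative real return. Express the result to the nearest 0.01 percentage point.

Cumulative inflation factor: 1.018 × 1.0544 × 1.028 × 1.034 × 1.033 × 1.050 ≈ 1.23753.
Nominal growth factor: 1.30002. Real growth factor = 1.30002 / 1.23753 ≈ 1.05049.
Total real return ≈ 5.0493%.

5.05%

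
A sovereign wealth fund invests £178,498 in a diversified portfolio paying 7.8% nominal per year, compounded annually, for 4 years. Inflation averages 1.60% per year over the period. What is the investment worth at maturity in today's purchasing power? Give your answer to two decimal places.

£226,221.34

Nominal value at maturity: £178,498 × (1 + 7.8%)^4 ≈ £241,050.70.
Price-level factor over 4 years: (1 + 1.60%)^4 ≈ 1.0655524495.
Dividing the nominal maturity value by the price-level factor gives the value in today's money.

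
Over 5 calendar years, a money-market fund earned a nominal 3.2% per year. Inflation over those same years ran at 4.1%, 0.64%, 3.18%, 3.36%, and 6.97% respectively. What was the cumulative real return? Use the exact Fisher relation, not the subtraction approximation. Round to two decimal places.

-2.06%

Cumulative inflation factor: 1.041 × 1.0064 × 1.0318 × 1.0336 × 1.0697 ≈ 1.19517.
Nominal growth factor: 1.17057. Real growth factor = 1.17057 / 1.19517 ≈ 0.97942.
Total real return ≈ -2.0584%.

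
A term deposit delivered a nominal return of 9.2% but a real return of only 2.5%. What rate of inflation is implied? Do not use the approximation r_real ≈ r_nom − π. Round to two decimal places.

6.54%

From (1+r_nom) = (1+r_real)(1+π), we get 1+π = (1 + 9.2%)/(1 + 2.5%) = 1.092/1.025 ≈ 1.06537.
So π ≈ 6.5366%.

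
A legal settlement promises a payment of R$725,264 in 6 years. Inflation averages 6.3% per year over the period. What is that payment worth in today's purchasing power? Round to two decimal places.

Price-level factor over 6 years: (1 + 6.3%)^6 ≈ 1.4427782516.
Purchasing power today: R$725,264 divided by that factor.

R$502,685.70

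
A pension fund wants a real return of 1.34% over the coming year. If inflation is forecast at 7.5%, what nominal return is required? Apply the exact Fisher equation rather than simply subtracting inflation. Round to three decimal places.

8.941%

By the Fisher equation, 1 + r_nom = (1 + 1.34%)(1 + 7.5%) = 1.0134 × 1.075 = 1.089405.
So r_nom = 8.9405%.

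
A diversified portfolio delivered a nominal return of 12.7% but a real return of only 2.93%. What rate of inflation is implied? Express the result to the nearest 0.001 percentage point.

9.492%

From (1+r_nom) = (1+r_real)(1+π), we get 1+π = (1 + 12.7%)/(1 + 2.93%) = 1.127/1.0293 ≈ 1.09492.
So π ≈ 9.4919%.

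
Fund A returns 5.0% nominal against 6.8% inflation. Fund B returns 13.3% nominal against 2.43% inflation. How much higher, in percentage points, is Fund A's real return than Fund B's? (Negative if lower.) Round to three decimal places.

-12.298

Fund A real return: 1.050/1.068 − 1 = -1.6854%.
Fund B real return: 1.133/1.0243 − 1 = 10.6121%.
Difference: -1.6854 − 10.6121 = -12.2975 pp.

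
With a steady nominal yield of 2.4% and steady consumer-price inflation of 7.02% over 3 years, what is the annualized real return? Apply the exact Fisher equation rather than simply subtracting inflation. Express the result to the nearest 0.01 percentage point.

With constant rates the annual real return is the same each year: (1+2.4%)/(1+7.02%) − 1 = -0.04317.

-4.32%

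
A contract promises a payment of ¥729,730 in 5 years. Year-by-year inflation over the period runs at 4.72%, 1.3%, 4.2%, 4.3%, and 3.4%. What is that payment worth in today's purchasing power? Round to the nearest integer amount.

¥612,140

Price-level factor over 5 years: 1.0472 × 1.013 × 1.042 × 1.043 × 1.034 ≈ 1.1920971373.
Purchasing power today: ¥729,730 divided by that factor.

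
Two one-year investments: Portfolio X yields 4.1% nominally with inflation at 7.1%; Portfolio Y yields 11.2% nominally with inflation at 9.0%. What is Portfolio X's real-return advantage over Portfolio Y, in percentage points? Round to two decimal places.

Portfolio X real return: 1.041/1.071 − 1 = -2.801%.
Portfolio Y real return: 1.112/1.090 − 1 = 2.018%.
Difference: -2.801 − 2.018 = -4.819 pp.

-4.82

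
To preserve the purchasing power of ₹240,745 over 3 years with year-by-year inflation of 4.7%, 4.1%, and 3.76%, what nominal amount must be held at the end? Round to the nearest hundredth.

Cumulative price-level factor: 1.047 × 1.041 × 1.0376 = 1.1309082552.
Multiplying ₹240,745 by the price-level factor gives the future nominal sum.

₹272,260.51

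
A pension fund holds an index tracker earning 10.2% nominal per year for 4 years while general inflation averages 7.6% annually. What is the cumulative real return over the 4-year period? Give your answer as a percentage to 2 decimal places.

The annual real rate is (1+10.2%)/(1+7.6%) − 1 = 2.4164%.
Compounded over 4 years: (1 + 0.024164)^4 − 1 ≈ 0.10021.

10.02%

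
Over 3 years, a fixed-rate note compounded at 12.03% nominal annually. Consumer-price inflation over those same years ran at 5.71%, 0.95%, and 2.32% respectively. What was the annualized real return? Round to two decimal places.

8.79%

Cumulative inflation factor: 1.0571 × 1.0095 × 1.0232 ≈ 1.09190.
Nominal growth factor: 1.40606. Real growth factor = 1.40606 / 1.09190 ≈ 1.28772.
Annualized: 1.28772^(1/3) − 1 ≈ 0.08794.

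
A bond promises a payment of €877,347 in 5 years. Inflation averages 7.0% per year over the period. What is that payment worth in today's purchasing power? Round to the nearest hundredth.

Price-level factor over 5 years: (1 + 7.0%)^5 = 1.4025517307.
Purchasing power today: €877,347 divided by that factor.

€625,536.29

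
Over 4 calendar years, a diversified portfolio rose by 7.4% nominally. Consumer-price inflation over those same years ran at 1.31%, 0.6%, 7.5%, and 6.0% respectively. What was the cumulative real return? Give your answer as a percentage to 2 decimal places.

-7.52%

Cumulative inflation factor: 1.0131 × 1.006 × 1.075 × 1.060 ≈ 1.16135.
Nominal growth factor: 1.07400. Real growth factor = 1.07400 / 1.16135 ≈ 0.92478.
Total real return ≈ -7.5217%.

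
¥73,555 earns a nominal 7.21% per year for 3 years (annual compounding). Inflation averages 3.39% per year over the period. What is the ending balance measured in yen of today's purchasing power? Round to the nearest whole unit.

¥82,013

Nominal value at maturity: ¥73,555 × (1 + 7.21%)^3 ≈ ¥90,640.
Price-level factor over 3 years: (1 + 3.39%)^3 ≈ 1.1051865882.
Dividing the nominal maturity value by the price-level factor gives the value in today's money.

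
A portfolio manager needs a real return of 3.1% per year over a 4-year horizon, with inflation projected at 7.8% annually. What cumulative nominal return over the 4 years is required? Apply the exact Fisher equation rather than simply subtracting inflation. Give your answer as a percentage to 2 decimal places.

52.58%

Required annual nominal rate: (1+3.1%)(1+7.8%) − 1 = 11.1418%.
Cumulative over 4 years: (1 + 0.111418)^4 − 1 ≈ 0.52584.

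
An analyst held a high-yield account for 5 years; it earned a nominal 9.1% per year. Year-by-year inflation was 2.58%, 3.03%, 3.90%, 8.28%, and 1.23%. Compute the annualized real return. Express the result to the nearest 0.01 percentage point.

5.13%

Cumulative inflation factor: 1.0258 × 1.0303 × 1.0390 × 1.0828 × 1.0123 ≈ 1.20365.
Nominal growth factor: 1.54569. Real growth factor = 1.54569 / 1.20365 ≈ 1.28418.
Annualized: 1.28418^(1/5) − 1 ≈ 0.05130.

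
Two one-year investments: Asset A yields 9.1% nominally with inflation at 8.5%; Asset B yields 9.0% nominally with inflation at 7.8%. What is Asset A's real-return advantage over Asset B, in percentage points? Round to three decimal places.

Asset A real return: 1.091/1.085 − 1 = 0.5530%.
Asset B real return: 1.090/1.078 − 1 = 1.1132%.
Difference: 0.5530 − 1.1132 = -0.5602 pp.

-0.560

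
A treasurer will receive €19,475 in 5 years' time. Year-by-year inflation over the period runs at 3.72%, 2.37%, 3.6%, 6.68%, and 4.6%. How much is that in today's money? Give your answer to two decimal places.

Price-level factor over 5 years: 1.0372 × 1.0237 × 1.036 × 1.0668 × 1.046 ≈ 1.2274665287.
Purchasing power today: €19,475 divided by that factor.

€15,866.01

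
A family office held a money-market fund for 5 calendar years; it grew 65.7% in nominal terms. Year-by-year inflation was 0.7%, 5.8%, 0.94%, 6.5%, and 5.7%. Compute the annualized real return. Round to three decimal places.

6.479%

Cumulative inflation factor: 1.007 × 1.058 × 1.0094 × 1.065 × 1.057 ≈ 1.21061.
Nominal growth factor: 1.65700. Real growth factor = 1.65700 / 1.21061 ≈ 1.36874.
Annualized: 1.36874^(1/5) − 1 ≈ 0.06479.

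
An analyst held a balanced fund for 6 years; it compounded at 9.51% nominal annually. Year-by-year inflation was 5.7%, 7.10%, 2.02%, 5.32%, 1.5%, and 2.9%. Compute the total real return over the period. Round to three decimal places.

35.763%

Cumulative inflation factor: 1.057 × 1.0710 × 1.0202 × 1.0532 × 1.015 × 1.029 ≈ 1.27040.
Nominal growth factor: 1.72474. Real growth factor = 1.72474 / 1.27040 ≈ 1.35763.
Total real return ≈ 35.7628%.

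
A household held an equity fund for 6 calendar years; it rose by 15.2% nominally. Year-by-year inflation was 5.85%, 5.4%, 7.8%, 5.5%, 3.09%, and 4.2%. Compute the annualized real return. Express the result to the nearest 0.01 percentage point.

-2.76%

Cumulative inflation factor: 1.0585 × 1.054 × 1.078 × 1.055 × 1.0309 × 1.042 ≈ 1.36297.
Nominal growth factor: 1.15200. Real growth factor = 1.15200 / 1.36297 ≈ 0.84521.
Annualized: 0.84521^(1/6) − 1 ≈ -0.02764.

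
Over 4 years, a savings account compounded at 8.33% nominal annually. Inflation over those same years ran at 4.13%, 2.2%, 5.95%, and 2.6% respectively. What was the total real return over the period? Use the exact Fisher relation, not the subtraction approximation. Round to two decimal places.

Cumulative inflation factor: 1.0413 × 1.022 × 1.0595 × 1.026 ≈ 1.15684.
Nominal growth factor: 1.37719. Real growth factor = 1.37719 / 1.15684 ≈ 1.19047.
Total real return ≈ 19.0474%.

19.05%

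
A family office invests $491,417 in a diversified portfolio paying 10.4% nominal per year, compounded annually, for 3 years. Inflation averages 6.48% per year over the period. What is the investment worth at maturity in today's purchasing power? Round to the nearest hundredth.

$547,713.28

Nominal value at maturity: $491,417 × (1 + 10.4%)^3 ≈ $661,237.38.
Price-level factor over 3 years: (1 + 6.48%)^3 ≈ 1.2072692178.
Dividing the nominal maturity value by the price-level factor gives the value in today's money.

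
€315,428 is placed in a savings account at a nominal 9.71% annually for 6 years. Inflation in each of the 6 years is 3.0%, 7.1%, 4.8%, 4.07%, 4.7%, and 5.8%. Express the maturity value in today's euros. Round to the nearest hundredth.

€412,697.32

Nominal value at maturity: €315,428 × (1 + 9.71%)^6 ≈ €550,018.80.
Price-level factor over 6 years: 1.030 × 1.071 × 1.048 × 1.0407 × 1.047 × 1.058 ≈ 1.3327413796.
Dividing the nominal maturity value by the price-level factor gives the value in today's money.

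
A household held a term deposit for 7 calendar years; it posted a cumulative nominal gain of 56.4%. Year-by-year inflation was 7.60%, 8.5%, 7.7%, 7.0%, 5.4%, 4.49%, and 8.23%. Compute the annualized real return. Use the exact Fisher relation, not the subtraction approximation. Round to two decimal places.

-0.36%

Cumulative inflation factor: 1.0760 × 1.085 × 1.077 × 1.070 × 1.054 × 1.0449 × 1.0823 ≈ 1.60363.
Nominal growth factor: 1.56400. Real growth factor = 1.56400 / 1.60363 ≈ 0.97529.
Annualized: 0.97529^(1/7) − 1 ≈ -0.00357.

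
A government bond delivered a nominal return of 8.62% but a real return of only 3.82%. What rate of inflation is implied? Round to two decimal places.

4.62%

From (1+r_nom) = (1+r_real)(1+π), we get 1+π = (1 + 8.62%)/(1 + 3.82%) = 1.0862/1.0382 ≈ 1.04623.
So π ≈ 4.6234%.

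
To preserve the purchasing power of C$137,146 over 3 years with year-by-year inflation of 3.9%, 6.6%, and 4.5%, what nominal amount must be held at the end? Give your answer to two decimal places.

Cumulative price-level factor: 1.039 × 1.066 × 1.045 = 1.15741483.
Multiplying C$137,146 by the price-level factor gives the future nominal sum.

C$158,734.81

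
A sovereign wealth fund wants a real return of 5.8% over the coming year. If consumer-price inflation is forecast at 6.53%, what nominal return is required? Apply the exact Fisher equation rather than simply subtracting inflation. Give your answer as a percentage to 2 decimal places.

12.71%

By the Fisher equation, 1 + r_nom = (1 + 5.8%)(1 + 6.53%) = 1.058 × 1.0653 = 1.1270874.
So r_nom = 12.70874%.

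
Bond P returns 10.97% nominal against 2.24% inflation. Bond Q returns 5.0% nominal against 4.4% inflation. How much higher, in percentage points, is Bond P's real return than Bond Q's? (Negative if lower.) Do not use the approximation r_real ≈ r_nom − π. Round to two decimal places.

Bond P real return: 1.1097/1.0224 − 1 = 8.539%.
Bond Q real return: 1.050/1.044 − 1 = 0.575%.
Difference: 8.539 − 0.575 = 7.964 pp.

7.96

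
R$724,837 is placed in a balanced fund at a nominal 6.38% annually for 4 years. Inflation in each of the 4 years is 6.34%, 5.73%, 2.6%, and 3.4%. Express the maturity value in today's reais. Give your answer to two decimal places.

Nominal value at maturity: R$724,837 × (1 + 6.38%)^4 ≈ R$928,282.79.
Price-level factor over 4 years: 1.0634 × 1.0573 × 1.026 × 1.034 ≈ 1.1927866994.
Dividing the nominal maturity value by the price-level factor gives the value in today's money.

R$778,247.10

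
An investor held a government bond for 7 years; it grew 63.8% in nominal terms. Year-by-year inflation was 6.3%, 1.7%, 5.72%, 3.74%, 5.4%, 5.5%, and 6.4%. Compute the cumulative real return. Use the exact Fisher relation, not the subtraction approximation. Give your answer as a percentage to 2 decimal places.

Cumulative inflation factor: 1.063 × 1.017 × 1.0572 × 1.0374 × 1.054 × 1.055 × 1.064 ≈ 1.40279.
Nominal growth factor: 1.63800. Real growth factor = 1.63800 / 1.40279 ≈ 1.16767.
Total real return ≈ 16.7674%.

16.77%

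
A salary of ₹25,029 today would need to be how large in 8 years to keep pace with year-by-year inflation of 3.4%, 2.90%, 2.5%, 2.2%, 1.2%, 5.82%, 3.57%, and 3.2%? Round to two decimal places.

₹31,931.26

Cumulative price-level factor: 1.034 × 1.0290 × 1.025 × 1.022 × 1.012 × 1.0582 × 1.0357 × 1.032 ≈ 1.2757706831.
The nominal amount required is ₹25,029 scaled up by that factor.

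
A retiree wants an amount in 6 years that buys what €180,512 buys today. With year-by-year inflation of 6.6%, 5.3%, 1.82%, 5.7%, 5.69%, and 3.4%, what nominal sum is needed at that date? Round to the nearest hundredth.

Cumulative price-level factor: 1.066 × 1.053 × 1.0182 × 1.057 × 1.0569 × 1.034 ≈ 1.3202254261.
The nominal amount required is €180,512 scaled up by that factor.

€238,316.53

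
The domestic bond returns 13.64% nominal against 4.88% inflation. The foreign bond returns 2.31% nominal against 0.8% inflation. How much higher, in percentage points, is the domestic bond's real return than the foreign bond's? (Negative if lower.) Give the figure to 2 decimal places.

6.85

The domestic bond real return: 1.1364/1.0488 − 1 = 8.352%.
The foreign bond real return: 1.0231/1.008 − 1 = 1.498%.
Difference: 8.352 − 1.498 = 6.854 pp.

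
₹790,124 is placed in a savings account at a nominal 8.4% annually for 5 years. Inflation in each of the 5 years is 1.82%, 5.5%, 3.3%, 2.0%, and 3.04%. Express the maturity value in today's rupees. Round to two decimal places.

₹1,014,027.58

Nominal value at maturity: ₹790,124 × (1 + 8.4%)^5 ≈ ₹1,182,610.32.
Price-level factor over 5 years: 1.0182 × 1.055 × 1.033 × 1.020 × 1.0304 ≈ 1.1662506415.
The maturity value deflated by that factor is the answer in today's purchasing power.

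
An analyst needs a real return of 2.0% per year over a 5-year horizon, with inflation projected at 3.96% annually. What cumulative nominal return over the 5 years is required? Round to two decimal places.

34.07%

Required annual nominal rate: (1+2.0%)(1+3.96%) − 1 = 6.0392%.
Cumulative over 5 years: (1 + 0.060392)^5 − 1 ≈ 0.34070.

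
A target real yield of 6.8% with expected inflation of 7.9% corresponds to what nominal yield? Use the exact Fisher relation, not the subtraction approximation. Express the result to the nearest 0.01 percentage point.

By the Fisher equation, 1 + r_nom = (1 + 6.8%)(1 + 7.9%) = 1.068 × 1.079 = 1.152372.
So r_nom = 15.2372%.

15.24%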